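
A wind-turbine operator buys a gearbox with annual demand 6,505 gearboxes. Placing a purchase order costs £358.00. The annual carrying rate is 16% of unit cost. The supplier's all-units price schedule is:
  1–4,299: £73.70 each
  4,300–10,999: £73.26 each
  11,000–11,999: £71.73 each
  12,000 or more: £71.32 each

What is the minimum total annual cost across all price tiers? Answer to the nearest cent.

Holding cost per unit per year at price C is H = 0.16·C.
For each price level, check whether its EOQ is feasible; otherwise the best quantity at that price is the breakpoint.
EOQ at £73.70 = 628.5 (feasible in tier 1): TC = 6,505×£73.70 + (6,505/628.5)×358 + (628.5/2)×0.16×£73.70 = £486,829.45.
EOQ at £73.26 = 630.4 < 4300, so use break Q=4300: TC = 6,505×£73.26 + (6,505/4300.0)×358 + (4300.0/2)×0.16×£73.26 = £502,299.32.
EOQ at £71.73 = 637.0 < 11000, so use break Q=11000: TC = 6,505×£71.73 + (6,505/11000.0)×358 + (11000.0/2)×0.16×£71.73 = £529,937.76.
EOQ at £71.32 = 638.9 < 12000, so use break Q=12000: TC = 6,505×£71.32 + (6,505/12000.0)×358 + (12000.0/2)×0.16×£71.32 = £532,597.87.
Lowest total cost among the candidates is at Q = 628.5.

TC* ≈ £486,829.45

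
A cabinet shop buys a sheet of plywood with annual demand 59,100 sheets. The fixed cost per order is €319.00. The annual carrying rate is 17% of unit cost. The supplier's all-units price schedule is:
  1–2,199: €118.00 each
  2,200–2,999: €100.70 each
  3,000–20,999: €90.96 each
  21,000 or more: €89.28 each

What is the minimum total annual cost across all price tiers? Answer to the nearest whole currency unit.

TC* ≈ €5,405,215

Holding cost per unit per year at price C is H = 0.17·C.
For each price level, check whether its EOQ is feasible; otherwise the best quantity at that price is the breakpoint.
EOQ at €118.00 = 1371.0 (feasible in tier 1): TC = 59,100×€118.00 + (59,100/1371.0)×319 + (1371.0/2)×0.17×€118.00 = €7,001,302.33.
EOQ at €100.70 = 1484.1 < 2200, so use break Q=2200: TC = 59,100×€100.70 + (59,100/2200.0)×319 + (2200.0/2)×0.17×€100.70 = €5,978,770.40.
EOQ at €90.96 = 1561.5 < 3000, so use break Q=3000: TC = 59,100×€90.96 + (59,100/3000.0)×319 + (3000.0/2)×0.17×€90.96 = €5,405,215.10.
EOQ at €89.28 = 1576.2 < 21000, so use break Q=21000: TC = 59,100×€89.28 + (59,100/21000.0)×319 + (21000.0/2)×0.17×€89.28 = €5,436,710.56.
Lowest total cost among the candidates is at Q = 3000.0.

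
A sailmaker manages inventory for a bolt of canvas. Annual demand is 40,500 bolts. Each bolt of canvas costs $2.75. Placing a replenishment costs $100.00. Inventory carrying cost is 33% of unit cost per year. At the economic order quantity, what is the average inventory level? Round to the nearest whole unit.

Average inventory ≈ 1,494 bolts

Holding cost H = 0.33 × $2.75 = $0.9075 per unit per year.
EOQ = √(2DS/H) = √(2 × 40,500 × 100 / 0.9075) ≈ 2987.58.
Average inventory = Q*/2 ≈ 2987.58 / 2 = 1493.789.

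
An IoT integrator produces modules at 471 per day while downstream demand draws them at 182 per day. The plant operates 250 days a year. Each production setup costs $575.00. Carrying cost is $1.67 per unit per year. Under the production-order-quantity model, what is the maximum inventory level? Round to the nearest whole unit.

I_max ≈ 4,385 modules

Annual demand D = 182 × 250 = 45,500.
Production build-up factor (1 − d/p) = 1 − 182/471 = 0.6136.
Q* = √(2DS / (H(1 − d/p))) = √(2 × 45,500 × 575 / (1.67 × 0.6136)).
= √(52,325,000 / 1.0247) ≈ 7145.916.
Maximum inventory = Q*(1 − d/p) = 7145.916 × 0.6136 ≈ 4384.649.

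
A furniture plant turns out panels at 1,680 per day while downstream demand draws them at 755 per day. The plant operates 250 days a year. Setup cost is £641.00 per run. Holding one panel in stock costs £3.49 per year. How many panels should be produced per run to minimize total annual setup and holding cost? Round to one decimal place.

Annual demand D = 755 × 250 = 188,750.
Production build-up factor (1 − d/p) = 1 − 755/1,680 = 0.5506.
Q* = √(2DS / (H(1 − d/p))) = √(2 × 188,750 × 641 / (3.49 × 0.5506)).
= √(241,977,500 / 1.9216) ≈ 11221.697.

Q* ≈ 11,221.7 panels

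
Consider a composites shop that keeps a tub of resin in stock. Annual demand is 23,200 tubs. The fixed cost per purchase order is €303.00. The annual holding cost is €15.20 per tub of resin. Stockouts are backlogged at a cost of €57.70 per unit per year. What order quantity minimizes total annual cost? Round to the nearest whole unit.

Q* ≈ 1,081 tubs

With planned backorders, Q* = √(2DS/H) · √((H+B)/B).
√(2DS/H) = √(2 × 23,200 × 303 / 15.2) = 961.742.
√((H+B)/B) = √((15.2+57.7)/57.7) = 1.1240.
Q* ≈ 1081.022.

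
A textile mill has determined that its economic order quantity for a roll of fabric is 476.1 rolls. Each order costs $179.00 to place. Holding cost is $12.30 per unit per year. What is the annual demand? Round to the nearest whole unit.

Squaring Q* = √(2DS/H) gives Q*² = 2DS/H.
From Q* = √(2DS/H): D = Q*²H / (2S) = 476.1² × 12.3 / (2 × 179) = 7787.866.

D ≈ 7,788 rolls per year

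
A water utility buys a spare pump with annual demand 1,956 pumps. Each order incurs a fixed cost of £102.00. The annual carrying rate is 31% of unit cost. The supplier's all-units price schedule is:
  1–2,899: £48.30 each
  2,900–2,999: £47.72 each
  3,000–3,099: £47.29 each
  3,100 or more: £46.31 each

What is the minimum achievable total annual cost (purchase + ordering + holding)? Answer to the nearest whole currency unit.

Holding cost per unit per year at price C is H = 0.31·C.
Candidates are each tier's EOQ (if it falls in that tier) and each price-break quantity.
EOQ at £48.30 = 163.2 (feasible in tier 1): TC = 1,956×£48.30 + (1,956/163.2)×102 + (163.2/2)×0.31×£48.30 = £96,919.10.
EOQ at £47.72 = 164.2 < 2900, so use break Q=2900: TC = 1,956×£47.72 + (1,956/2900.0)×102 + (2900.0/2)×0.31×£47.72 = £114,859.26.
EOQ at £47.29 = 165.0 < 3000, so use break Q=3000: TC = 1,956×£47.29 + (1,956/3000.0)×102 + (3000.0/2)×0.31×£47.29 = £114,555.59.
EOQ at £46.31 = 166.7 < 3100, so use break Q=3100: TC = 1,956×£46.31 + (1,956/3100.0)×102 + (3100.0/2)×0.31×£46.31 = £112,898.67.
Lowest total cost among the candidates is at Q = 163.2.

TC* ≈ £96,919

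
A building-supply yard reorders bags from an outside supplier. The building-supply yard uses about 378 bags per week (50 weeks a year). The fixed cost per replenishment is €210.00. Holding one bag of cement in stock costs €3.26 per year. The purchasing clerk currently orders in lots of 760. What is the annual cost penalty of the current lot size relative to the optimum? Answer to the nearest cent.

Annual demand D = 378 × 50 = 18,900.
EOQ = √(2DS/H) = √(2 × 18,900 × 210 / 3.26) ≈ 1560.44.
Cost at Q* = (D/Q*)S + (Q*/2)H = √(2DSH) ≈ €5,087.03.
Cost at Q = 760: (18,900/760)×210 + (760/2)×3.26 = €5,222.37 + €1,238.80 = €6,461.17.
Excess = €6,461.17 − €5,087.03 = €1,374.14.

Extra cost ≈ €1,374.14 per year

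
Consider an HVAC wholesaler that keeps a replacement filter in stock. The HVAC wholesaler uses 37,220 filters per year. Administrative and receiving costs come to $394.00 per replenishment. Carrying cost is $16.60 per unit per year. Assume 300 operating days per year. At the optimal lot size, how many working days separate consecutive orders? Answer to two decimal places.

T ≈ 10.71 days

Q* = √(2DS/H) = √(2 × 37,220 × 394 / 16.6) ≈ 1329.22.
Cycle time = Q*/D × 300 = 1329.22 / 37,220 × 300 ≈ 10.714 days.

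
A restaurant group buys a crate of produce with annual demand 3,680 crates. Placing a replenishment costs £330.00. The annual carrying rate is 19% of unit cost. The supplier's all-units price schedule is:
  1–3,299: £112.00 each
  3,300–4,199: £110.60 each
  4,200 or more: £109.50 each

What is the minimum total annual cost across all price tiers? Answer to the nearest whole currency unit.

Holding cost per unit per year at price C is H = 0.19·C.
Candidates are each tier's EOQ (if it falls in that tier) and each price-break quantity.
EOQ at £112.00 = 337.8 (feasible in tier 1): TC = 3,680×£112.00 + (3,680/337.8)×330 + (337.8/2)×0.19×£112.00 = £419,349.22.
EOQ at £110.60 = 340.0 < 3300, so use break Q=3300: TC = 3,680×£110.60 + (3,680/3300.0)×330 + (3300.0/2)×0.19×£110.60 = £442,049.10.
EOQ at £109.50 = 341.7 < 4200, so use break Q=4200: TC = 3,680×£109.50 + (3,680/4200.0)×330 + (4200.0/2)×0.19×£109.50 = £446,939.64.
Lowest total cost among the candidates is at Q = 337.8.

TC* ≈ £419,349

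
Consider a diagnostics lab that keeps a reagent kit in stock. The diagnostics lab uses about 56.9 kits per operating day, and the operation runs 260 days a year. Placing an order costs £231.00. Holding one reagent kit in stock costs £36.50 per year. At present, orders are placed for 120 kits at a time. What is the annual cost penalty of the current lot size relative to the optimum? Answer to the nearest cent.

Extra cost ≈ £14,873.79 per year

Annual demand D = 56.9 × 260 = 14,794.
EOQ = √(2DS/H) = √(2 × 14,794 × 231 / 36.5) ≈ 432.73.
Cost at Q* = (D/Q*)S + (Q*/2)H = √(2DSH) ≈ £15,794.66.
Cost at Q = 120: (14,794/120)×231 + (120/2)×36.5 = £28,478.45 + £2,190.00 = £30,668.45.
Excess = £30,668.45 − £15,794.66 = £14,873.79.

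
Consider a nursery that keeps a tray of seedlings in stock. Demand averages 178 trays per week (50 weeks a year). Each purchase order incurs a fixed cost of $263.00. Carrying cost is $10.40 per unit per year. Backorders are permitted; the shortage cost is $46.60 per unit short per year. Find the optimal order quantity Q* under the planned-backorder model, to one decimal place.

Annual demand D = 178 × 50 = 8,900.
With planned backorders, Q* = √(2DS/H) · √((H+B)/B).
√(2DS/H) = √(2 × 8,900 × 263 / 10.4) = 670.921.
√((H+B)/B) = √((10.4+46.6)/46.6) = 1.1060.
Q* ≈ 742.020.

Q* ≈ 742.0 trays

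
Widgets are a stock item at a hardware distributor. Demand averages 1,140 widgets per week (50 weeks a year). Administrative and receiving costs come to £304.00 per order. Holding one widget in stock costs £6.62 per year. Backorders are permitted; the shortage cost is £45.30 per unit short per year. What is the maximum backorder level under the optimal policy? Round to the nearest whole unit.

S* ≈ 312 widgets

Annual demand D = 1,140 × 50 = 57,000.
With planned backorders, Q* = √(2DS/H) · √((H+B)/B).
√(2DS/H) = √(2 × 57,000 × 304 / 6.62) = 2288.022.
√((H+B)/B) = √((6.62+45.3)/45.3) = 1.0706.
Q* ≈ 2449.506.
S* = Q* · H/(H+B) = 2449.506 × 6.62/51.92 ≈ 312.321.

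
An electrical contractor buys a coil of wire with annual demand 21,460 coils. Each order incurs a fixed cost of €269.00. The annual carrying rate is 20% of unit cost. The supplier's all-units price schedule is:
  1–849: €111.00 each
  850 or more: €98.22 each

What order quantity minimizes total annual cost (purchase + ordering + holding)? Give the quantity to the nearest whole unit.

Q* ≈ 850 coils

Holding cost per unit per year at price C is H = 0.20·C.
Candidates are each tier's EOQ (if it falls in that tier) and each price-break quantity.
EOQ at €111.00 = 721.2 (feasible in tier 1): TC = 21,460×€111.00 + (21,460/721.2)×269 + (721.2/2)×0.20×€111.00 = €2,398,069.67.
EOQ at €98.22 = 766.6 < 850, so use break Q=850: TC = 21,460×€98.22 + (21,460/850.0)×269 + (850.0/2)×0.20×€98.22 = €2,122,941.36.
Lowest total cost is €2,122,941.36 at Q = 850.0.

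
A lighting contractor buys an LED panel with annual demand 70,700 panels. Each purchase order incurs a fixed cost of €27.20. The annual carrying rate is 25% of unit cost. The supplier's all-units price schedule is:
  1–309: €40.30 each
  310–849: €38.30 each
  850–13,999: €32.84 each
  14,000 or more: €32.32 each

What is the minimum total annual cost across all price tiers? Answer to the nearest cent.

TC* ≈ €2,327,539.65

Holding cost per unit per year at price C is H = 0.25·C.
Candidates are each tier's EOQ (if it falls in that tier) and each price-break quantity.
Tier 1 (€40.30): EOQ = 617.9 exceeds tier's upper bound 309, so this tier is dominated.
EOQ at €38.30 = 633.8 (feasible in tier 2): TC = 70,700×€38.30 + (70,700/633.8)×27.2 + (633.8/2)×0.25×€38.30 = €2,713,878.46.
EOQ at €32.84 = 684.4 < 850, so use break Q=850: TC = 70,700×€32.84 + (70,700/850.0)×27.2 + (850.0/2)×0.25×€32.84 = €2,327,539.65.
EOQ at €32.32 = 689.9 < 14000, so use break Q=14000: TC = 70,700×€32.32 + (70,700/14000.0)×27.2 + (14000.0/2)×0.25×€32.32 = €2,341,721.36.
Lowest total cost among the candidates is at Q = 850.0.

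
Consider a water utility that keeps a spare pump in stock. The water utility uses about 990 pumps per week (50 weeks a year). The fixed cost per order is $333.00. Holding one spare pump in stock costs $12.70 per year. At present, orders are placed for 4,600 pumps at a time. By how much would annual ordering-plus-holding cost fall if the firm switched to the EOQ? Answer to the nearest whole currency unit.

Extra cost ≈ $12,332 per year

Annual demand D = 990 × 50 = 49,500.
EOQ = √(2DS/H) = √(2 × 49,500 × 333 / 12.7) ≈ 1611.16.
Cost at Q* = (D/Q*)S + (Q*/2)H = √(2DSH) ≈ $20,461.69.
Cost at Q = 4,600: (49,500/4,600)×333 + (4,600/2)×12.7 = $3,583.37 + $29,210.00 = $32,793.37.
Excess = $32,793.37 − $20,461.69 = $12,331.68.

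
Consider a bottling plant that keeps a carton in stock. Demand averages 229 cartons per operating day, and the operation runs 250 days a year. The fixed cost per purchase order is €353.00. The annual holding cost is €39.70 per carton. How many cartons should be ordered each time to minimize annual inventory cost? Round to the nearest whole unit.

Q* ≈ 1,009 cartons

Annual demand D = 229 × 250 = 57,250.
EOQ = √(2DS / H) = √(2 × 57,250 × 353 / 39.7).
= √(40,418,500 / 39.7) = √1,018,098.2368 ≈ 1009.009.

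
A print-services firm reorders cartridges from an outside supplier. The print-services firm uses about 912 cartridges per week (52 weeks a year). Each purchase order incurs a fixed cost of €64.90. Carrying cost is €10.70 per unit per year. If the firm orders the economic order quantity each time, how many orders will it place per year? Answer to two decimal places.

N ≈ 62.52 orders per year

Annual demand D = 912 × 52 = 47,424.
Q* = √(2DS/H) = √(2 × 47,424 × 64.9 / 10.7) ≈ 758.48.
Orders per year = D / Q* = 47,424 / 758.48 ≈ 62.525.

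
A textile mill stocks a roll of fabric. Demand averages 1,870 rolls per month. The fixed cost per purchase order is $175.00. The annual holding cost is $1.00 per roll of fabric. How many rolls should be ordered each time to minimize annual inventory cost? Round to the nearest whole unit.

Q* ≈ 2,802 rolls

Annual demand D = 1,870 × 12 = 22,440.
EOQ = √(2DS / H) = √(2 × 22,440 × 175 / 1).
= √(7,854,000 / 1) = √7,854,000 ≈ 2802.499.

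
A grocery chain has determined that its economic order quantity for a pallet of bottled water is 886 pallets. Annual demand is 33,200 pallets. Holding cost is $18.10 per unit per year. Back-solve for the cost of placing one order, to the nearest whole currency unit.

The basic EOQ model gives Q* = √(2DS/H); rearrange for the unknown.
From Q* = √(2DS/H): S = Q*²H / (2D) = 886² × 18.1 / (2 × 33,200) = 213.9823.

S ≈ $214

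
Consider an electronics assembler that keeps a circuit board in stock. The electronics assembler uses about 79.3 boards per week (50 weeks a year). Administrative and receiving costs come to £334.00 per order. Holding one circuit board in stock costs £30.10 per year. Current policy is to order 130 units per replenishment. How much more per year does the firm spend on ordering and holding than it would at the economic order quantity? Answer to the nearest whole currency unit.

Annual demand D = 79.3 × 50 = 3,965.
EOQ = √(2DS/H) = √(2 × 3,965 × 334 / 30.1) ≈ 296.64.
Cost at Q* = (D/Q*)S + (Q*/2)H = √(2DSH) ≈ £8,928.80.
Cost at Q = 130: (3,965/130)×334 + (130/2)×30.1 = £10,187.00 + £1,956.50 = £12,143.50.
Excess = £12,143.50 − £8,928.80 = £3,214.70.

Extra cost ≈ £3,215 per year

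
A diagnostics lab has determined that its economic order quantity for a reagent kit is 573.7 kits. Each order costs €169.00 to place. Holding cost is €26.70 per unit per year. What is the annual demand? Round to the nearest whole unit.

D ≈ 25,999 kits per year

The basic EOQ model gives Q* = √(2DS/H); rearrange for the unknown.
From Q* = √(2DS/H): D = Q*²H / (2S) = 573.7² × 26.7 / (2 × 169) = 25999.456.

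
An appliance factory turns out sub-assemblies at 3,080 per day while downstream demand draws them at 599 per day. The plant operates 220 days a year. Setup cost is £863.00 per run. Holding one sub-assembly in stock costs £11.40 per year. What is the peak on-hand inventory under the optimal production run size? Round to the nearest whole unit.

Annual demand D = 599 × 220 = 131,780.
Production build-up factor (1 − d/p) = 1 − 599/3,080 = 0.8055.
Q* = √(2DS / (H(1 − d/p))) = √(2 × 131,780 × 863 / (11.4 × 0.8055)).
= √(227,452,280 / 9.1829) ≈ 4976.852.
Maximum inventory = Q*(1 − d/p) = 4976.852 × 0.8055 ≈ 4008.951.

I_max ≈ 4,009 sub-assemblies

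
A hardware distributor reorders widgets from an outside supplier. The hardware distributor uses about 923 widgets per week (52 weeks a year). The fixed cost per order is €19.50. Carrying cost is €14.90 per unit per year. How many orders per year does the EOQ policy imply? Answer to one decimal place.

N ≈ 135.4 orders per year

Annual demand D = 923 × 52 = 47,996.
The optimal lot size = √(2DS/H) = √(2 × 47,996 × 19.5 / 14.9) ≈ 354.44.
Orders per year = D / Q* = 47,996 / 354.44 ≈ 135.414.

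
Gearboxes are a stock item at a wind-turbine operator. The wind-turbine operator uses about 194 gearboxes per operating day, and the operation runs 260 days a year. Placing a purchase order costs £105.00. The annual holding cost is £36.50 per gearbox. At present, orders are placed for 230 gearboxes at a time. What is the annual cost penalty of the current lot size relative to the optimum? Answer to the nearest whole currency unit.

Extra cost ≈ £7,562 per year

Annual demand D = 194 × 260 = 50,440.
EOQ = √(2DS/H) = √(2 × 50,440 × 105 / 36.5) ≈ 538.70.
Cost at Q* = (D/Q*)S + (Q*/2)H = √(2DSH) ≈ £19,662.72.
Cost at Q = 230: (50,440/230)×105 + (230/2)×36.5 = £23,026.96 + £4,197.50 = £27,224.46.
Excess = £27,224.46 − £19,662.72 = £7,561.74.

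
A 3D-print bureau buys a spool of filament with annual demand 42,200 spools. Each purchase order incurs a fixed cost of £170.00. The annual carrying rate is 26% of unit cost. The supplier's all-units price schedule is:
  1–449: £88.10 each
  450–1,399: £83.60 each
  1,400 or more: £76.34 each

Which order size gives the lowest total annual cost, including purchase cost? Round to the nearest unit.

Q* ≈ 1,400 spools

Holding cost per unit per year at price C is H = 0.26·C.
Evaluate total cost at each tier's feasible EOQ or, if the EOQ is below the tier, at the tier's minimum quantity.
Tier 1 (£88.10): EOQ = 791.4 exceeds tier's upper bound 449, so this tier is dominated.
EOQ at £83.60 = 812.5 (feasible in tier 2): TC = 42,200×£83.60 + (42,200/812.5)×170 + (812.5/2)×0.26×£83.60 = £3,545,579.79.
EOQ at £76.34 = 850.2 < 1400, so use break Q=1400: TC = 42,200×£76.34 + (42,200/1400.0)×170 + (1400.0/2)×0.26×£76.34 = £3,240,566.17.
Lowest total cost is £3,240,566.17 at Q = 1400.0.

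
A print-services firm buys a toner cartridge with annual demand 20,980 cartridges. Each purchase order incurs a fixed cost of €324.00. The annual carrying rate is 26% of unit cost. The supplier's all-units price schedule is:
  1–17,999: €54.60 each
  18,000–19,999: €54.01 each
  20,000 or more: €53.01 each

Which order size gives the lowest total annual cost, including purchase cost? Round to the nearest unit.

Q* ≈ 979 cartridges

Holding cost per unit per year at price C is H = 0.26·C.
Candidates are each tier's EOQ (if it falls in that tier) and each price-break quantity.
EOQ at €54.60 = 978.6 (feasible in tier 1): TC = 20,980×€54.60 + (20,980/978.6)×324 + (978.6/2)×0.26×€54.60 = €1,159,400.27.
EOQ at €54.01 = 983.9 < 18000, so use break Q=18000: TC = 20,980×€54.01 + (20,980/18000.0)×324 + (18000.0/2)×0.26×€54.01 = €1,259,890.84.
EOQ at €53.01 = 993.2 < 20000, so use break Q=20000: TC = 20,980×€53.01 + (20,980/20000.0)×324 + (20000.0/2)×0.26×€53.01 = €1,250,315.68.
Lowest total cost is €1,159,400.27 at Q = 978.6.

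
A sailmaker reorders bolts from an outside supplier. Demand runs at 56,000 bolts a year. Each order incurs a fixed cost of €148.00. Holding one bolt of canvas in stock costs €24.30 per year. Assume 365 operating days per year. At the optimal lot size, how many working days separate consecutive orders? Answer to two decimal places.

Q* = √(2DS/H) = √(2 × 56,000 × 148 / 24.3) ≈ 825.92.
Cycle time = Q*/D × 365 = 825.92 / 56,000 × 365 ≈ 5.383 days.

T ≈ 5.38 days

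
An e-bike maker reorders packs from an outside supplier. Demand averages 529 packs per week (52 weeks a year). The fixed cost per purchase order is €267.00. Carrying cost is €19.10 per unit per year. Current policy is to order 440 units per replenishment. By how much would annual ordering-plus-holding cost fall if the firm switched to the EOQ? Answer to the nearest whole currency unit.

Extra cost ≈ €4,144 per year

Annual demand D = 529 × 52 = 27,508.
EOQ = √(2DS/H) = √(2 × 27,508 × 267 / 19.1) ≈ 876.97.
Cost at Q* = (D/Q*)S + (Q*/2)H = √(2DSH) ≈ €16,750.08.
Cost at Q = 440: (27,508/440)×267 + (440/2)×19.1 = €16,692.35 + €4,202.00 = €20,894.35.
Excess = €20,894.35 − €16,750.08 = €4,144.28.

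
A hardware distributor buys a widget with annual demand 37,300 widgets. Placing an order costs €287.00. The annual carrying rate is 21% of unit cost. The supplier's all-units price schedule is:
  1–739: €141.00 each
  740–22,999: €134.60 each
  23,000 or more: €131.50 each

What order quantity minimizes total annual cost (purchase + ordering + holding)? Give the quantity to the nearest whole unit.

Holding cost per unit per year at price C is H = 0.21·C.
For each price level, check whether its EOQ is feasible; otherwise the best quantity at that price is the breakpoint.
Tier 1 (€141.00): EOQ = 850.3 exceeds tier's upper bound 739, so this tier is dominated.
EOQ at €134.60 = 870.3 (feasible in tier 2): TC = 37,300×€134.60 + (37,300/870.3)×287 + (870.3/2)×0.21×€134.60 = €5,045,180.42.
EOQ at €131.50 = 880.5 < 23000, so use break Q=23000: TC = 37,300×€131.50 + (37,300/23000.0)×287 + (23000.0/2)×0.21×€131.50 = €5,222,987.94.
Lowest total cost is €5,045,180.42 at Q = 870.3.

Q* ≈ 870 widgets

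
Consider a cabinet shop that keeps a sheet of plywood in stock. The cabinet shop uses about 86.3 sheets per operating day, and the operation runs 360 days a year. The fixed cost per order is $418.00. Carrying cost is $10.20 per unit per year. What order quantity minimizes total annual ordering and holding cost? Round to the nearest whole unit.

Q* ≈ 1,596 sheets

Annual demand D = 86.3 × 360 = 31,068.
EOQ = √(2DS / H) = √(2 × 31,068 × 418 / 10.2).
= √(25,972,848 / 10.2) = √2,546,357.6471 ≈ 1595.731.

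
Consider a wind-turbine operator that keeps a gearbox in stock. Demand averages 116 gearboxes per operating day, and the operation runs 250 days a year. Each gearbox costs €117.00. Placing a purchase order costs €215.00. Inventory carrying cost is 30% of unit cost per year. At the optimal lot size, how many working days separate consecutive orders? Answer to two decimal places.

T ≈ 5.14 days

Annual demand D = 116 × 250 = 29,000.
Holding cost H = 0.30 × €117.00 = €35.1000 per unit per year.
The optimal lot size = √(2DS/H) = √(2 × 29,000 × 215 / 35.1) ≈ 596.05.
Cycle time = Q*/D × 250 = 596.05 / 29,000 × 250 ≈ 5.138 days.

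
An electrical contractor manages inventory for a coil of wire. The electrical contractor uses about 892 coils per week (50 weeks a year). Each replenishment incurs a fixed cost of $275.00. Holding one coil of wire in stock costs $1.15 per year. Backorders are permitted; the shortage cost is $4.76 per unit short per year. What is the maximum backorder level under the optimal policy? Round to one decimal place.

Annual demand D = 892 × 50 = 44,600.
With planned backorders, Q* = √(2DS/H) · √((H+B)/B).
√(2DS/H) = √(2 × 44,600 × 275 / 1.15) = 4618.488.
√((H+B)/B) = √((1.15+4.76)/4.76) = 1.1143.
Q* ≈ 5146.241.
S* = Q* · H/(H+B) = 5146.241 × 1.15/5.91 ≈ 1001.384.

S* ≈ 1,001.4 coils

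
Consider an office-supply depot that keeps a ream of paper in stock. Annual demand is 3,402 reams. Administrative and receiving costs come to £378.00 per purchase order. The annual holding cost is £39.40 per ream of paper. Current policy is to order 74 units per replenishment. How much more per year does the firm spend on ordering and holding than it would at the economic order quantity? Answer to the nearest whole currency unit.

Extra cost ≈ £8,769 per year

EOQ = √(2DS/H) = √(2 × 3,402 × 378 / 39.4) ≈ 255.49.
Cost at Q* = (D/Q*)S + (Q*/2)H = √(2DSH) ≈ £10,066.45.
Cost at Q = 74: (3,402/74)×378 + (74/2)×39.4 = £17,377.78 + £1,457.80 = £18,835.58.
Excess = £18,835.58 − £10,066.45 = £8,769.14.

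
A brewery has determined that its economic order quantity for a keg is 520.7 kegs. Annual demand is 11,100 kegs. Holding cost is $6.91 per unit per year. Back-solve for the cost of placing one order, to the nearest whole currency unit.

S ≈ $84

Invert the EOQ relation Q*² = 2DS/H.
From Q* = √(2DS/H): S = Q*²H / (2D) = 520.7² × 6.91 / (2 × 11,100) = 84.3918.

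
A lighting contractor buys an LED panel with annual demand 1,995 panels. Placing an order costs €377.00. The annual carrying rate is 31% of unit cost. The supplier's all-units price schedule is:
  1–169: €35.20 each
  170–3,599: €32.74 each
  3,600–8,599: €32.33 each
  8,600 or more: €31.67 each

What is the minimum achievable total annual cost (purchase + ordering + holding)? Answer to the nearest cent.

TC* ≈ €69,223.60

Holding cost per unit per year at price C is H = 0.31·C.
For each price level, check whether its EOQ is feasible; otherwise the best quantity at that price is the breakpoint.
Tier 1 (€35.20): EOQ = 371.3 exceeds tier's upper bound 169, so this tier is dominated.
EOQ at €32.74 = 385.0 (feasible in tier 2): TC = 1,995×€32.74 + (1,995/385.0)×377 + (385.0/2)×0.31×€32.74 = €69,223.60.
EOQ at €32.33 = 387.4 < 3600, so use break Q=3600: TC = 1,995×€32.33 + (1,995/3600.0)×377 + (3600.0/2)×0.31×€32.33 = €82,747.41.
EOQ at €31.67 = 391.4 < 8600, so use break Q=8600: TC = 1,995×€31.67 + (1,995/8600.0)×377 + (8600.0/2)×0.31×€31.67 = €105,485.22.
Lowest total cost among the candidates is at Q = 385.0.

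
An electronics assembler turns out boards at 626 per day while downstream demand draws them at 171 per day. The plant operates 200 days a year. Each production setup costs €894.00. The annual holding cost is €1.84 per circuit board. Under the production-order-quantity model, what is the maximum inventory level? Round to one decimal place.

I_max ≈ 4,914.8 boards

Annual demand D = 171 × 200 = 34,200.
Production build-up factor (1 − d/p) = 1 − 171/626 = 0.7268.
Q* = √(2DS / (H(1 − d/p))) = √(2 × 34,200 × 894 / (1.84 × 0.7268)).
= √(61,149,600 / 1.3374) ≈ 6761.910.
Maximum inventory = Q*(1 − d/p) = 6761.910 × 0.7268 ≈ 4914.807.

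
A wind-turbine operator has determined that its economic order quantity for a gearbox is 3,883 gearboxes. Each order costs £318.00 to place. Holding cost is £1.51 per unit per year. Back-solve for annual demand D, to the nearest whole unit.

D ≈ 35,798 gearboxes per year

The basic EOQ model gives Q* = √(2DS/H); rearrange for the unknown.
From Q* = √(2DS/H): D = Q*²H / (2S) = 3,883² × 1.51 / (2 × 318) = 35797.658.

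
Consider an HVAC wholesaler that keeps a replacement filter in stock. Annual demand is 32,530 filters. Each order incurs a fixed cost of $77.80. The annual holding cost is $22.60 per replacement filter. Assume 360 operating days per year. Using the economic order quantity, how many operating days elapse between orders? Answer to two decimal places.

T ≈ 5.24 days

EOQ = √(2DS/H) = √(2 × 32,530 × 77.8 / 22.6) ≈ 473.25.
Cycle time = Q*/D × 360 = 473.25 / 32,530 × 360 ≈ 5.237 days.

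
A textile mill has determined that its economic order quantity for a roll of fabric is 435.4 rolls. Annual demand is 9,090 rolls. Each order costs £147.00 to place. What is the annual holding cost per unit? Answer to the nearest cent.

Squaring Q* = √(2DS/H) gives Q*² = 2DS/H.
From Q* = √(2DS/H): H = 2DS / Q*² = 2 × 9,090 × 147 / 435.4² = 14.0972.

H ≈ £14.10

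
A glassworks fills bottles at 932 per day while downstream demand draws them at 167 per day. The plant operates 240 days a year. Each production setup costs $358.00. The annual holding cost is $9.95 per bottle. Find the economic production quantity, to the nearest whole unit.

Annual demand D = 167 × 240 = 40,080.
Production build-up factor (1 − d/p) = 1 − 167/932 = 0.8208.
Q* = √(2DS / (H(1 − d/p))) = √(2 × 40,080 × 358 / (9.95 × 0.8208)).
= √(28,697,280 / 8.1671) ≈ 1874.503.

Q* ≈ 1,875 bottles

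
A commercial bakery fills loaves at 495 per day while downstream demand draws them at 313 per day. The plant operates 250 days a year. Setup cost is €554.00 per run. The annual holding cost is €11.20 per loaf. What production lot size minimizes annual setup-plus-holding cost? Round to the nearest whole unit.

Annual demand D = 313 × 250 = 78,250.
Production build-up factor (1 − d/p) = 1 − 313/495 = 0.3677.
Q* = √(2DS / (H(1 − d/p))) = √(2 × 78,250 × 554 / (11.2 × 0.3677)).
= √(86,701,000 / 4.118) ≈ 4588.492.

Q* ≈ 4,588 loaves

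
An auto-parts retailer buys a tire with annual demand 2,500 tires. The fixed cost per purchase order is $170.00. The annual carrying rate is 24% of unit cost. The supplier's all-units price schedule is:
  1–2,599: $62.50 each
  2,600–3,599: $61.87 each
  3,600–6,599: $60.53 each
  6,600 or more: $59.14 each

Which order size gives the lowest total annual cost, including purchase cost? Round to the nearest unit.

Holding cost per unit per year at price C is H = 0.24·C.
Evaluate total cost at each tier's feasible EOQ or, if the EOQ is below the tier, at the tier's minimum quantity.
EOQ at $62.50 = 238.0 (feasible in tier 1): TC = 2,500×$62.50 + (2,500/238.0)×170 + (238.0/2)×0.24×$62.50 = $159,820.71.
EOQ at $61.87 = 239.3 < 2600, so use break Q=2600: TC = 2,500×$61.87 + (2,500/2600.0)×170 + (2600.0/2)×0.24×$61.87 = $174,141.90.
EOQ at $60.53 = 241.9 < 3600, so use break Q=3600: TC = 2,500×$60.53 + (2,500/3600.0)×170 + (3600.0/2)×0.24×$60.53 = $177,592.02.
EOQ at $59.14 = 244.7 < 6600, so use break Q=6600: TC = 2,500×$59.14 + (2,500/6600.0)×170 + (6600.0/2)×0.24×$59.14 = $194,753.27.
Lowest total cost is $159,820.71 at Q = 238.0.

Q* ≈ 238 tires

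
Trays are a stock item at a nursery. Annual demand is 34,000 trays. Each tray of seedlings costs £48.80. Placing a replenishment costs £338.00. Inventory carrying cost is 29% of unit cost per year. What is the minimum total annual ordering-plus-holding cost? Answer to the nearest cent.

Holding cost H = 0.29 × £48.80 = £14.1520 per unit per year.
EOQ = √(2DS/H) = √(2 × 34,000 × 338 / 14.152) ≈ 1274.39.
At Q*, ordering cost (D/Q*)S equals holding cost (Q*/2)H, each = √(DSH/2).
Minimum total = √(2DSH) = √(2 × 34,000 × 338 × 14.152) ≈ 18035.231.

TC* ≈ £18,035.23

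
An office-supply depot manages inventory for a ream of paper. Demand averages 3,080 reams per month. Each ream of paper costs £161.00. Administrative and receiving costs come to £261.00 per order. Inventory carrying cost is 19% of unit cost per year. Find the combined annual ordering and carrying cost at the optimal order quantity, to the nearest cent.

TC* ≈ £24,293.55

Annual demand D = 3,080 × 12 = 36,960.
Holding cost H = 0.19 × £161.00 = £30.5900 per unit per year.
EOQ = √(2DS/H) = √(2 × 36,960 × 261 / 30.59) ≈ 794.17.
At Q*, ordering cost (D/Q*)S equals holding cost (Q*/2)H, each = √(DSH/2).
Minimum total = √(2DSH) = √(2 × 36,960 × 261 × 30.59) ≈ 24293.549.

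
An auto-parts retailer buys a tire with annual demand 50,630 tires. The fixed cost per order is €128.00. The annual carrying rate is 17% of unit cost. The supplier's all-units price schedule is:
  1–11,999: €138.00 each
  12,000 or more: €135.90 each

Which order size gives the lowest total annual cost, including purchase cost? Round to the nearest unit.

Holding cost per unit per year at price C is H = 0.17·C.
Evaluate total cost at each tier's feasible EOQ or, if the EOQ is below the tier, at the tier's minimum quantity.
EOQ at €138.00 = 743.3 (feasible in tier 1): TC = 50,630×€138.00 + (50,630/743.3)×128 + (743.3/2)×0.17×€138.00 = €7,004,377.65.
EOQ at €135.90 = 749.0 < 12000, so use break Q=12000: TC = 50,630×€135.90 + (50,630/12000.0)×128 + (12000.0/2)×0.17×€135.90 = €7,019,775.05.
Lowest total cost is €7,004,377.65 at Q = 743.3.

Q* ≈ 743 tires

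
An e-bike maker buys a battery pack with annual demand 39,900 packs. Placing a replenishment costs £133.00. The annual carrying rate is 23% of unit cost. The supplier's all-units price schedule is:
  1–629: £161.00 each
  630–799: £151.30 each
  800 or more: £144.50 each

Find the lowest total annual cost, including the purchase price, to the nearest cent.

TC* ≈ £5,785,477.38

Holding cost per unit per year at price C is H = 0.23·C.
For each price level, check whether its EOQ is feasible; otherwise the best quantity at that price is the breakpoint.
EOQ at £161.00 = 535.4 (feasible in tier 1): TC = 39,900×£161.00 + (39,900/535.4)×133 + (535.4/2)×0.23×£161.00 = £6,443,724.59.
EOQ at £151.30 = 552.3 < 630, so use break Q=630: TC = 39,900×£151.30 + (39,900/630.0)×133 + (630.0/2)×0.23×£151.30 = £6,056,255.02.
EOQ at £144.50 = 565.1 < 800, so use break Q=800: TC = 39,900×£144.50 + (39,900/800.0)×133 + (800.0/2)×0.23×£144.50 = £5,785,477.38.
Lowest total cost among the candidates is at Q = 800.0.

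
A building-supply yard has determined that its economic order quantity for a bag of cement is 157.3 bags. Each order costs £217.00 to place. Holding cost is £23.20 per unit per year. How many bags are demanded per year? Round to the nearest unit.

D ≈ 1,323 bags per year

Invert the EOQ relation Q*² = 2DS/H.
From Q* = √(2DS/H): D = Q*²H / (2S) = 157.3² × 23.2 / (2 × 217) = 1322.683.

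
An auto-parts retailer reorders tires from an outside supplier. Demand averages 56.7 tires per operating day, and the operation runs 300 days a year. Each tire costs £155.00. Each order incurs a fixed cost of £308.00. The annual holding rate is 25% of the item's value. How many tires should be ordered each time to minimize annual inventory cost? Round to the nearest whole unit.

Annual demand D = 56.7 × 300 = 17,010.
Holding cost H = 0.25 × £155.00 = £38.7500 per unit per year.
EOQ = √(2DS / H) = √(2 × 17,010 × 308 / 38.75).
= √(10,478,160 / 38.75) = √270,404.129 ≈ 520.004.

Q* ≈ 520 tires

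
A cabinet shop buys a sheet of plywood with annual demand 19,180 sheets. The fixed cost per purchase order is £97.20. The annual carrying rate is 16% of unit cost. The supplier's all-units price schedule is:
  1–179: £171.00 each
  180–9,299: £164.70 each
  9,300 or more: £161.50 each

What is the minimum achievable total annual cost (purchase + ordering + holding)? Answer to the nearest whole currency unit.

Holding cost per unit per year at price C is H = 0.16·C.
For each price level, check whether its EOQ is feasible; otherwise the best quantity at that price is the breakpoint.
Tier 1 (£171.00): EOQ = 369.2 exceeds tier's upper bound 179, so this tier is dominated.
EOQ at £164.70 = 376.2 (feasible in tier 2): TC = 19,180×£164.70 + (19,180/376.2)×97.2 + (376.2/2)×0.16×£164.70 = £3,168,858.41.
EOQ at £161.50 = 379.9 < 9300, so use break Q=9300: TC = 19,180×£161.50 + (19,180/9300.0)×97.2 + (9300.0/2)×0.16×£161.50 = £3,217,926.46.
Lowest total cost among the candidates is at Q = 376.2.

TC* ≈ £3,168,858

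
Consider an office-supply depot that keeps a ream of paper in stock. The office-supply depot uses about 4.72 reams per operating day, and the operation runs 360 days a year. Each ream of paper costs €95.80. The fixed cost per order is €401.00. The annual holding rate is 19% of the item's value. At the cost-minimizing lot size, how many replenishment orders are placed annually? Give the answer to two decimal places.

N ≈ 6.21 orders per year

Annual demand D = 4.72 × 360 = 1,699.2.
Holding cost H = 0.19 × €95.80 = €18.2020 per unit per year.
EOQ = √(2DS/H) = √(2 × 1,699.2 × 401 / 18.202) ≈ 273.62.
Orders per year = D / Q* = 1,699.2 / 273.62 ≈ 6.210.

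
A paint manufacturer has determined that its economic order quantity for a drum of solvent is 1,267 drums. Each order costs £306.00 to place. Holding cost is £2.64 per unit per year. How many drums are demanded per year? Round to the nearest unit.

The basic EOQ model gives Q* = √(2DS/H); rearrange for the unknown.
From Q* = √(2DS/H): D = Q*²H / (2S) = 1,267² × 2.64 / (2 × 306) = 6924.776.

D ≈ 6,925 drums per year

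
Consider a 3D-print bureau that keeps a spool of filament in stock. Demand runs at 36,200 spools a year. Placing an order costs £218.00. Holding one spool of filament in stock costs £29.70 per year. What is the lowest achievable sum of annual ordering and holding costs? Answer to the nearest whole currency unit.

EOQ = √(2DS/H) = √(2 × 36,200 × 218 / 29.7) ≈ 728.99.
At the optimum the two cost components are equal, so total cost = 2·(Q*/2)H = Q*·H.
Minimum total = √(2DSH) = √(2 × 36,200 × 218 × 29.7) ≈ 21650.890.

TC* ≈ £21,651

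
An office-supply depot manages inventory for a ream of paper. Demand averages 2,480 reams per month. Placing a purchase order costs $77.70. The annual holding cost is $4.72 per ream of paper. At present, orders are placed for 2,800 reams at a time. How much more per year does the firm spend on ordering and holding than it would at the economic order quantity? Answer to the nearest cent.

Extra cost ≈ $2,761.73 per year

Annual demand D = 2,480 × 12 = 29,760.
EOQ = √(2DS/H) = √(2 × 29,760 × 77.7 / 4.72) ≈ 989.85.
Cost at Q* = (D/Q*)S + (Q*/2)H = √(2DSH) ≈ $4,672.11.
Cost at Q = 2,800: (29,760/2,800)×77.7 + (2,800/2)×4.72 = $825.84 + $6,608.00 = $7,433.84.
Excess = $7,433.84 − $4,672.11 = $2,761.73.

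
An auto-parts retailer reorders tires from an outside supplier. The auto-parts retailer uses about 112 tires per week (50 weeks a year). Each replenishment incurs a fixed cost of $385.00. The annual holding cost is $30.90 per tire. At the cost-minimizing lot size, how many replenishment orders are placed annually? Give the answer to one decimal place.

Annual demand D = 112 × 50 = 5,600.
EOQ = √(2DS/H) = √(2 × 5,600 × 385 / 30.9) ≈ 373.56.
Orders per year = D / Q* = 5,600 / 373.56 ≈ 14.991.

N ≈ 15.0 orders per year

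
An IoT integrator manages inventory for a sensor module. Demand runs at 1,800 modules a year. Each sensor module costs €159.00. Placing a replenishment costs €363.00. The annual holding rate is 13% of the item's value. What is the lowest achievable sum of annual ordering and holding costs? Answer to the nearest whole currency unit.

Holding cost H = 0.13 × €159.00 = €20.6700 per unit per year.
EOQ = √(2DS/H) = √(2 × 1,800 × 363 / 20.67) ≈ 251.44.
At Q*, ordering cost (D/Q*)S equals holding cost (Q*/2)H, each = √(DSH/2).
Minimum total = √(2DSH) = √(2 × 1,800 × 363 × 20.67) ≈ 5197.264.

TC* ≈ €5,197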